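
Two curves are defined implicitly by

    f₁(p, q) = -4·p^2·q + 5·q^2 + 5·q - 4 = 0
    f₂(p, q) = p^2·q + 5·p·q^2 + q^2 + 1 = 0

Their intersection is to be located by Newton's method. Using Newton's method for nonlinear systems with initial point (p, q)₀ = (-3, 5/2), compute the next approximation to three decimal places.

At (-3, 5/2): F = (-50.250, -64.000).
Jacobian J = [[-8·p·q, -4·p^2 + 10·q + 5], [2·p·q + 5·q^2, p^2 + 10·p·q + 2·q]].
At the point, J = [[60.000, -6.000], [16.250, -61.000]] (det J = -3562.500).
Solving J·Δ = −F gives Δ = (0.753, -0.849).
Then the next iterate is (p, q)₁ = (-2.247, 1.651).

(-2.247, 1.651)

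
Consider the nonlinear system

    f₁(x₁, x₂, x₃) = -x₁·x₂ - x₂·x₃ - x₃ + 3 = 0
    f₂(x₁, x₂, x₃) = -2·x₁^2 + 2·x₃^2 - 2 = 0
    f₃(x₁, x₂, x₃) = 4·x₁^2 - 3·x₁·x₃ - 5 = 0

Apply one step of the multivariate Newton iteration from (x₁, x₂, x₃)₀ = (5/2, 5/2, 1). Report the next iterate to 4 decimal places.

At (5/2, 5/2, 1): F = (-6.7500, -12.5000, 12.5000).
Jacobian J = [[-x₂, -x₁ - x₃, -x₂ - 1], [-4·x₁, 0, 4·x₃], [8·x₁ - 3·x₃, 0, -3·x₁]].
At the point, J = [[-2.5000, -3.5000, -3.5000], [-10.0000, 0.0000, 4.0000], [17.0000, 0.0000, -7.5000]] (det J = 24.5000).
Solving J·Δ = −F gives Δ = (-6.2500, 15.0357, -12.5000).
Then the next iterate is (x₁, x₂, x₃)₁ = (-3.7500, 17.5357, -11.5000).

(-3.7500, 17.5357, -11.5000)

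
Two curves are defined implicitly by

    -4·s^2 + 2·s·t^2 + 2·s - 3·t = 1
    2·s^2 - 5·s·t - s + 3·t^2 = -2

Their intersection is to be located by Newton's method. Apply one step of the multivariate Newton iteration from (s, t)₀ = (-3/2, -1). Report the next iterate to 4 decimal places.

(-0.5000, -2.0000)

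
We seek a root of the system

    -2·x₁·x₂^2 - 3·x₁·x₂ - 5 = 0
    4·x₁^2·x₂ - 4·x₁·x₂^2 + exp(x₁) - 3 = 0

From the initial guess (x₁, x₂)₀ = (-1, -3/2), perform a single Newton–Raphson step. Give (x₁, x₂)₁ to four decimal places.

At (-1, -3/2): F = (-5.0000, 0.367879).
Jacobian J = [[-2·x₂^2 - 3·x₂, -4·x₁·x₂ - 3·x₁], [8·x₁·x₂ - 4·x₂^2 + exp(x₁), 4·x₁^2 - 8·x₁·x₂]].
At the point, J = [[0.0000, -3.0000], [3.367879, -8.0000]] (det J = 10.103638).
Solving J·Δ = −F gives Δ = (-4.0682, -1.6667).
Then the next iterate is (x₁, x₂)₁ = (-5.0682, -3.1667).

(-5.0682, -3.1667)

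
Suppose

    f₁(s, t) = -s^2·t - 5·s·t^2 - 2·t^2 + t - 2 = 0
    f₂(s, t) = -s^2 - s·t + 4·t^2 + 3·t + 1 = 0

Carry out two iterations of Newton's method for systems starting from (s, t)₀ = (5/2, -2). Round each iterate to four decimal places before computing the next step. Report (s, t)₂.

At (5/2, -2): F = (-49.5000, 9.7500).
Jacobian J = [[-2·s·t - 5·t^2, -s^2 - 10·s·t - 4·t + 1], [-2·s - t, -s + 8·t + 3]].
At the point, J = [[-10.0000, 52.7500], [-3.0000, -15.5000]] (det J = 313.2500).
Solving J·Δ = −F gives Δ = (-0.8075, 0.7853).
Then the next iterate is (s, t)₁ = (1.6925, -1.2147).
Round to (1.6925, -1.2147) and repeat: F = (-15.172501, 2.449208), J = [[-3.265721, 23.553041], [-2.1703, -8.4101]].
Δ = (-0.8897, 0.5208), so (s, t)₂ = (0.8028, -0.6939).

(0.8028, -0.6939)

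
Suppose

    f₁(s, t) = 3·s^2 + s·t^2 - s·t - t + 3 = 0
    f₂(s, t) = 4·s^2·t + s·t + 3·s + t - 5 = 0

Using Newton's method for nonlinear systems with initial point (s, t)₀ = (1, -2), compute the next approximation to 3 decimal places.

(1.000, 0.333)

At (1, -2): F = (14.000, -14.000).
Jacobian J = [[6·s + t^2 - t, 2·s·t - s - 1], [8·s·t + t + 3, 4·s^2 + s + 1]].
At the point, J = [[12.000, -6.000], [-15.000, 6.000]] (det J = -18.000).
Solving J·Δ = −F gives Δ = (0.000, 2.333).
Then the next iterate is (s, t)₁ = (1.000, 0.333).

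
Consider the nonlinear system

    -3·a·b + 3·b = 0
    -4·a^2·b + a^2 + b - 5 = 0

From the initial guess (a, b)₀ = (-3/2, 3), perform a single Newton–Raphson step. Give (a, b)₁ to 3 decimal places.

At (-3/2, 3): F = (22.500, -26.750).
Jacobian J = [[-3·b, -3·a + 3], [-8·a·b + 2·a, -4·a^2 + 1]].
At the point, J = [[-9.000, 7.500], [33.000, -8.000]] (det J = -175.500).
Solving J·Δ = −F gives Δ = (0.118, -2.859).
Then the next iterate is (a, b)₁ = (-1.382, 0.141).

(-1.382, 0.141)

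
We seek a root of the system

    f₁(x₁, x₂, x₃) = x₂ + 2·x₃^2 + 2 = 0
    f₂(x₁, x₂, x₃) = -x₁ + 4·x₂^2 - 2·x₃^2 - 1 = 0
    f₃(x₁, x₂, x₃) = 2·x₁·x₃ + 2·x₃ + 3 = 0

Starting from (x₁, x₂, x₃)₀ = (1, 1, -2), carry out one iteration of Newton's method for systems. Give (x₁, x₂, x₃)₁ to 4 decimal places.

At (1, 1, -2): F = (11.0000, -6.0000, -5.0000).
Jacobian J = [[0, 1, 4·x₃], [-1, 8·x₂, -4·x₃], [2·x₃, 0, 2·x₁ + 2]].
At the point, J = [[0.0000, 1.0000, -8.0000], [-1.0000, 8.0000, 8.0000], [-4.0000, 0.0000, 4.0000]] (det J = -284.0000).
Solving J·Δ = −F gives Δ = (0.0563, -0.5493, 1.3063).
Then the next iterate is (x₁, x₂, x₃)₁ = (1.0563, 0.4507, -0.6937).

(1.0563, 0.4507, -0.6937)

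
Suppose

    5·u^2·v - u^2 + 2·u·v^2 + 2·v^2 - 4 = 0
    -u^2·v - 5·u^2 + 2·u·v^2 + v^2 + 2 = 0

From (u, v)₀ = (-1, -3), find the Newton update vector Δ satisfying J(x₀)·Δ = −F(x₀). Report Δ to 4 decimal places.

(0.3929, 0.0714)

At (-1, -3): F = (-20.0000, -9.0000).
Jacobian J = [[10·u·v - 2·u + 2·v^2, 5·u^2 + 4·u·v + 4·v], [-2·u·v - 10·u + 2·v^2, -u^2 + 4·u·v + 2·v]].
At the point, J = [[50.0000, 5.0000], [22.0000, 5.0000]] (det J = 140.0000).
Solving J·Δ = −F gives Δ = (0.3929, 0.0714).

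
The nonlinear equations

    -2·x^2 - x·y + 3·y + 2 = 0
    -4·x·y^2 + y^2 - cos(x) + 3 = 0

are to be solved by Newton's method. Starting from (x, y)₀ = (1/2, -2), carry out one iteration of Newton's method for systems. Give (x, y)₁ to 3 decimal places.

(0.740, -0.600)

At (1/2, -2): F = (-3.500, -1.87758).
Jacobian J = [[-4·x - y, -x + 3], [-4·y^2 + sin(x), -8·x·y + 2·y]].
At the point, J = [[0.000, 2.500], [-15.52057, 4.000]] (det J = 38.80144).
Solving J·Δ = −F gives Δ = (0.240, 1.400).
Then the next iterate is (x, y)₁ = (0.740, -0.600).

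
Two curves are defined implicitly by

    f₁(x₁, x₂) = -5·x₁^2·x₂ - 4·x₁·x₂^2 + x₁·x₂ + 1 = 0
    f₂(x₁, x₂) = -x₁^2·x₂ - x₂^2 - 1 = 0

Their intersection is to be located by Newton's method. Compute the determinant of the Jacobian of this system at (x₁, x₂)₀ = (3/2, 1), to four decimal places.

11.2500

J = [[-10·x₁·x₂ - 4·x₂^2 + x₂, -5·x₁^2 - 8·x₁·x₂ + x₁], [-2·x₁·x₂, -x₁^2 - 2·x₂]].
At the point, J = [[-18.0000, -21.7500], [-3.0000, -4.2500]].
det J = 11.2500.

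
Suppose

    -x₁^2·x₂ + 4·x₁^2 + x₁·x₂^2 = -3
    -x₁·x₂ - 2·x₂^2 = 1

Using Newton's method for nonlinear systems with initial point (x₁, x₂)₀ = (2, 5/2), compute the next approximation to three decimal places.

(0.886, 1.190)

At (2, 5/2): F = (21.500, -18.500).
Jacobian J = [[-2·x₁·x₂ + 8·x₁ + x₂^2, -x₁^2 + 2·x₁·x₂], [-x₂, -x₁ - 4·x₂]].
At the point, J = [[12.250, 6.000], [-2.500, -12.000]] (det J = -132.000).
Solving J·Δ = −F gives Δ = (-1.114, -1.310).
Then the next iterate is (x₁, x₂)₁ = (0.886, 1.190).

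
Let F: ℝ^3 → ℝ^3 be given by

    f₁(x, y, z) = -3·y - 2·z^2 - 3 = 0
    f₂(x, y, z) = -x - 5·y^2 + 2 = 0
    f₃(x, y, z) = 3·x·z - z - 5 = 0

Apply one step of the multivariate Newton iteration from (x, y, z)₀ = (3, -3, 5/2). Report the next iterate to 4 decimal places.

(2.1752, -1.4942, 1.3982)

At (3, -3, 5/2): F = (-6.5000, -46.0000, 15.0000).
Jacobian J = [[0, -3, -4·z], [-1, -10·y, 0], [3·z, 0, 3·x - 1]].
At the point, J = [[0.0000, -3.0000, -10.0000], [-1.0000, 30.0000, 0.0000], [7.5000, 0.0000, 8.0000]] (det J = 2226.0000).
Solving J·Δ = −F gives Δ = (-0.8248, 1.5058, -1.1018).
Then the next iterate is (x, y, z)₁ = (2.1752, -1.4942, 1.3982).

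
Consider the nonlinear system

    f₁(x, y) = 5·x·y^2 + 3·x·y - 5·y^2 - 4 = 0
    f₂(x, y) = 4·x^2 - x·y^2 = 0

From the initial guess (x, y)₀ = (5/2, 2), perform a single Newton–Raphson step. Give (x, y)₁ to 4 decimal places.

At (5/2, 2): F = (41.0000, 15.0000).
Jacobian J = [[5·y^2 + 3·y, 10·x·y + 3·x - 10·y], [8·x - y^2, -2·x·y]].
At the point, J = [[26.0000, 37.5000], [16.0000, -10.0000]] (det J = -860.0000).
Solving J·Δ = −F gives Δ = (-1.1308, -0.3093).
Then the next iterate is (x, y)₁ = (1.3692, 1.6907).

(1.3692, 1.6907)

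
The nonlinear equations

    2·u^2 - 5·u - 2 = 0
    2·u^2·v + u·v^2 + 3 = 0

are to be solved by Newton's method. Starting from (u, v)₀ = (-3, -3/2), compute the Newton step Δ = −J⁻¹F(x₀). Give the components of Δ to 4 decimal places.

At (-3, -3/2): F = (31.0000, -30.7500).
Jacobian J = [[4·u - 5, 0], [4·u·v + v^2, 2·u^2 + 2·u·v]].
At the point, J = [[-17.0000, 0.0000], [20.2500, 27.0000]] (det J = -459.0000).
Solving J·Δ = −F gives Δ = (1.8235, -0.2288).

(1.8235, -0.2288)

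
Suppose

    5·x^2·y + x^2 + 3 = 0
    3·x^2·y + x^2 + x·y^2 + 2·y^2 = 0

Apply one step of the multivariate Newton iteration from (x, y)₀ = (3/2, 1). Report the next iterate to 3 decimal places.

(0.648, 0.896)

At (3/2, 1): F = (16.500, 12.500).
Jacobian J = [[10·x·y + 2·x, 5·x^2], [6·x·y + 2·x + y^2, 3·x^2 + 2·x·y + 4·y]].
At the point, J = [[18.000, 11.250], [13.000, 13.750]] (det J = 101.250).
Solving J·Δ = −F gives Δ = (-0.852, -0.104).
Then the next iterate is (x, y)₁ = (0.648, 0.896).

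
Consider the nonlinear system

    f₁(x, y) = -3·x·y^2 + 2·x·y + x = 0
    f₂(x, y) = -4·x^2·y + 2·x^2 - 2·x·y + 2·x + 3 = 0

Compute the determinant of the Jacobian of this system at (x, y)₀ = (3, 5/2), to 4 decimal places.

-1453.5000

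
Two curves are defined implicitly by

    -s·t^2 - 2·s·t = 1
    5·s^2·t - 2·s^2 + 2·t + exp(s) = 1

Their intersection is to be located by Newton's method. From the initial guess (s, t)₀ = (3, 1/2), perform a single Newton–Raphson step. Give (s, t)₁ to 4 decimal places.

At (3, 1/2): F = (-4.7500, 24.585537).
Jacobian J = [[-t^2 - 2·t, -2·s·t - 2·s], [10·s·t - 4·s + exp(s), 5·s^2 + 2]].
At the point, J = [[-1.2500, -9.0000], [23.085537, 47.0000]] (det J = 149.019832).
Solving J·Δ = −F gives Δ = (0.0133, -0.5296).
Then the next iterate is (s, t)₁ = (3.0133, -0.0296).

(3.0133, -0.0296)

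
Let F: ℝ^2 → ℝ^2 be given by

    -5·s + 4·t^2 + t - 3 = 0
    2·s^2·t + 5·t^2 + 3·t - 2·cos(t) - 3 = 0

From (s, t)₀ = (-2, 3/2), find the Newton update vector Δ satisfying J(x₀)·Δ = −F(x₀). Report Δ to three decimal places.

At (-2, 3/2): F = (17.500, 24.60853).
Jacobian J = [[-5, 8·t + 1], [4·s·t, 2·s^2 + 10·t + 2·sin(t) + 3]].
At the point, J = [[-5.000, 13.000], [-12.000, 27.99499]] (det J = 16.02505).
Solving J·Δ = −F gives Δ = (-10.608, -5.426).

(-10.608, -5.426)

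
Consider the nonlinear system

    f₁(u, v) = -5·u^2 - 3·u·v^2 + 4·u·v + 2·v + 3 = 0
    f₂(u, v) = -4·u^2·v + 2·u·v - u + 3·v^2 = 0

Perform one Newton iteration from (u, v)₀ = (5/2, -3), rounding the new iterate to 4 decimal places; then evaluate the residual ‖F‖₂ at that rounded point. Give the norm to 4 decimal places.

42.5091

At (5/2, -3): F = (-131.7500, 84.5000).
Jacobian J = [[-10·u - 3·v^2 + 4·v, -6·u·v + 4·u + 2], [-8·u·v + 2·v - 1, -4·u^2 + 2·u + 6·v]].
At the point, J = [[-64.0000, 57.0000], [53.0000, -38.0000]] (det J = -589.0000).
Solving J·Δ = −F gives Δ = (0.3226, 2.6736).
Then the next iterate is (u, v)₁ = (2.8226, -0.3264).
Re-evaluating at (2.8226, -0.3264): F = (-42.075474, 6.056225), so ‖F‖₂ = 42.5091.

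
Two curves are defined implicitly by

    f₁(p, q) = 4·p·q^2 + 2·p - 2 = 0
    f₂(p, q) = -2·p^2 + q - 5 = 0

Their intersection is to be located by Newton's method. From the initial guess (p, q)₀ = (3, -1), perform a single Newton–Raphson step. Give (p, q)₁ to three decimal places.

At (3, -1): F = (16.000, -24.000).
Jacobian J = [[4·q^2 + 2, 8·p·q], [-4·p, 1]].
At the point, J = [[6.000, -24.000], [-12.000, 1.000]] (det J = -282.000).
Solving J·Δ = −F gives Δ = (-1.986, 0.170).
Then the next iterate is (p, q)₁ = (1.014, -0.830).

(1.014, -0.830)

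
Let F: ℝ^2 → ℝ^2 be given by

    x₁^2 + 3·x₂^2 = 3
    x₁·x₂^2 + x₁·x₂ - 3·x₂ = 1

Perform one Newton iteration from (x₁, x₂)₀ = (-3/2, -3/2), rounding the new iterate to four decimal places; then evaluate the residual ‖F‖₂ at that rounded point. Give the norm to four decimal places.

19.1523

At (-3/2, -3/2): F = (6.0000, 2.3750).
Jacobian J = [[2·x₁, 6·x₂], [x₂^2 + x₂, 2·x₁·x₂ + x₁ - 3]].
At the point, J = [[-3.0000, -9.0000], [0.7500, 0.0000]] (det J = 6.7500).
Solving J·Δ = −F gives Δ = (-3.1667, 1.7222).
Then the next iterate is (x₁, x₂)₁ = (-4.6667, 0.2222).
Re-evaluating at (-4.6667, 0.2222): F = (18.926207, -2.933949), so ‖F‖₂ = 19.1523.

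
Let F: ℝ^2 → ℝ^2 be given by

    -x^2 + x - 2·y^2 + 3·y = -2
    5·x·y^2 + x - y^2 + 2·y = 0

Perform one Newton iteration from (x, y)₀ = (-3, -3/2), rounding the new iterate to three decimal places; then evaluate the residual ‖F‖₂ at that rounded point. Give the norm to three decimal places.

At (-3, -3/2): F = (-19.000, -42.000).
Jacobian J = [[-2·x + 1, -4·y + 3], [5·y^2 + 1, 10·x·y - 2·y + 2]].
At the point, J = [[7.000, 9.000], [12.250, 50.000]] (det J = 239.750).
Solving J·Δ = −F gives Δ = (2.386, 0.255).
Then the next iterate is (x, y)₁ = (-0.614, -1.245).
Re-evaluating at (-0.614, -1.245): F = (-5.82605, -9.41260), so ‖F‖₂ = 11.070.

11.070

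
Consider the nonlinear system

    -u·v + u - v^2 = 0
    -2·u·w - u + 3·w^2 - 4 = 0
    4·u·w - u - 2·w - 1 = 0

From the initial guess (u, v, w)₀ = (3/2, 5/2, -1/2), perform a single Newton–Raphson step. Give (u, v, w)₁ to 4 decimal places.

(-0.7222, 1.7051, -1.0417)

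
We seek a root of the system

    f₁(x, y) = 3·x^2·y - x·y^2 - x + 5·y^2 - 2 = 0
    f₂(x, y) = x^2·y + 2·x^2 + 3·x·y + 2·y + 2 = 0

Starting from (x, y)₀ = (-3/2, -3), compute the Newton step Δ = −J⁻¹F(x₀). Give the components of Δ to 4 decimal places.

At (-3/2, -3): F = (37.7500, 7.2500).
Jacobian J = [[6·x·y - y^2 - 1, 3·x^2 - 2·x·y + 10·y], [2·x·y + 4·x + 3·y, x^2 + 3·x + 2]].
At the point, J = [[17.0000, -32.2500], [-6.0000, -0.2500]] (det J = -197.7500).
Solving J·Δ = −F gives Δ = (1.1346, 1.7686).

(1.1346, 1.7686)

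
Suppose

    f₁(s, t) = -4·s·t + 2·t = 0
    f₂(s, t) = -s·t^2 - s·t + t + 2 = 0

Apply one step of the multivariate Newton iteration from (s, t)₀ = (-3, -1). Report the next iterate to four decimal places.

(-1.2500, -0.5000)

At (-3, -1): F = (-14.0000, 1.0000).
Jacobian J = [[-4·t, -4·s + 2], [-t^2 - t, -2·s·t - s + 1]].
At the point, J = [[4.0000, 14.0000], [0.0000, -2.0000]] (det J = -8.0000).
Solving J·Δ = −F gives Δ = (1.7500, 0.5000).
Then the next iterate is (s, t)₁ = (-1.2500, -0.5000).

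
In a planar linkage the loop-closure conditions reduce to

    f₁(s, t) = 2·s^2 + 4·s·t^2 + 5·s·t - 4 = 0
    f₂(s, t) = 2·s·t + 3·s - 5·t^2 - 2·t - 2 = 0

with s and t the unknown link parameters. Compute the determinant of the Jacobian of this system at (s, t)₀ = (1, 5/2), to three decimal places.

J = [[4·s + 4·t^2 + 5·t, 8·s·t + 5·s], [2·t + 3, 2·s - 10·t - 2]].
At the point, J = [[41.500, 25.000], [8.000, -25.000]].
det J = -1237.500.

-1237.500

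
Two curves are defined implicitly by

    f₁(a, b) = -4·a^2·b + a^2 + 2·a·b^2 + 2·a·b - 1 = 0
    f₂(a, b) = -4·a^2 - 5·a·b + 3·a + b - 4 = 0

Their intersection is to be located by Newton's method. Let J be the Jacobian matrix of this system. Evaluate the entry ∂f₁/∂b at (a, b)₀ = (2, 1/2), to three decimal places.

-8.000

∂f₁/∂b = -4·a^2 + 4·a·b + 2·a.
At (2, 1/2) this is -8.000.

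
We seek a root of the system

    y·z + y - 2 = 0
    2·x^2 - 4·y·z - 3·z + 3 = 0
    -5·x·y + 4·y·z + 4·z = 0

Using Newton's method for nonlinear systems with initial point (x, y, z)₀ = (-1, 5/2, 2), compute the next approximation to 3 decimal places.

At (-1, 5/2, 2): F = (5.500, -21.000, 40.500).
Jacobian J = [[0, z + 1, y], [4·x, -4·z, -4·y - 3], [-5·y, -5·x + 4·z, 4·y + 4]].
At the point, J = [[0.000, 3.000, 2.500], [-4.000, -8.000, -13.000], [-12.500, 13.000, 14.000]] (det J = 275.500).
Solving J·Δ = −F gives Δ = (0.931, -0.510, -1.588).
Then the next iterate is (x, y, z)₁ = (-0.069, 1.990, 0.412).

(-0.069, 1.990, 0.412)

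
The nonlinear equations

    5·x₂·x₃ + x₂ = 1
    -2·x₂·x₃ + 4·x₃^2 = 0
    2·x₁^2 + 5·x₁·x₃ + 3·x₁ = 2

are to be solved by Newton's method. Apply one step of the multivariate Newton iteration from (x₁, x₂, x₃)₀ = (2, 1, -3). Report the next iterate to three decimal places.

(1.228, 0.461, -1.509)

At (2, 1, -3): F = (-15.000, 42.000, -18.000).
Jacobian J = [[0, 5·x₃ + 1, 5·x₂], [0, -2·x₃, -2·x₂ + 8·x₃], [4·x₁ + 5·x₃ + 3, 0, 5·x₁]].
At the point, J = [[0.000, -14.000, 5.000], [0.000, 6.000, -26.000], [-4.000, 0.000, 10.000]] (det J = -1336.000).
Solving J·Δ = −F gives Δ = (-0.772, -0.539, 1.491).
Then the next iterate is (x₁, x₂, x₃)₁ = (1.228, 0.461, -1.509).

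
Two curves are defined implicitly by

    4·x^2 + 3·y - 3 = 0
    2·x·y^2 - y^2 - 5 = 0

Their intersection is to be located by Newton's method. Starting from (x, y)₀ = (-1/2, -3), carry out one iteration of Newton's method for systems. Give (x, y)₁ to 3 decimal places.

(-1.118, -0.157)

At (-1/2, -3): F = (-11.000, -23.000).
Jacobian J = [[8·x, 3], [2·y^2, 4·x·y - 2·y]].
At the point, J = [[-4.000, 3.000], [18.000, 12.000]] (det J = -102.000).
Solving J·Δ = −F gives Δ = (-0.618, 2.843).
Then the next iterate is (x, y)₁ = (-1.118, -0.157).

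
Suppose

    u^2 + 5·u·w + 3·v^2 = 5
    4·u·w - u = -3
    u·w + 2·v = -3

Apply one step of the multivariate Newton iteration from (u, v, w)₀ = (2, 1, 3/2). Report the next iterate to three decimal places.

(5.000, -1.750, -2.000)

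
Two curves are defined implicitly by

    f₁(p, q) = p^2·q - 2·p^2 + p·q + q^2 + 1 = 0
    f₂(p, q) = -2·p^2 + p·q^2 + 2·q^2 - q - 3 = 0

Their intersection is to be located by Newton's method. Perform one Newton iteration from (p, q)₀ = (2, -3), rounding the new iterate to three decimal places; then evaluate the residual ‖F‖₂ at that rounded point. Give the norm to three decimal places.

At (2, -3): F = (-16.000, 28.000).
Jacobian J = [[2·p·q - 4·p + q, p^2 + p + 2·q], [-4·p + q^2, 2·p·q + 4·q - 1]].
At the point, J = [[-23.000, 0.000], [1.000, -25.000]] (det J = 575.000).
Solving J·Δ = −F gives Δ = (-0.696, 1.092).
Then the next iterate is (p, q)₁ = (1.304, -1.908).
Re-evaluating at (1.304, -1.908): F = (-4.49279, 7.53526), so ‖F‖₂ = 8.773.

8.773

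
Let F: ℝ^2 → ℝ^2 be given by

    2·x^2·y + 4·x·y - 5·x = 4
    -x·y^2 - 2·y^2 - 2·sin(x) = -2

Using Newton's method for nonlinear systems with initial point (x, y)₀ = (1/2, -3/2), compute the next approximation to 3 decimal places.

(-0.189, -1.257)

At (1/2, -3/2): F = (-10.250, -4.58385).
Jacobian J = [[4·x·y + 4·y - 5, 2·x^2 + 4·x], [-y^2 - 2·cos(x), -2·x·y - 4·y]].
At the point, J = [[-14.000, 2.500], [-4.00517, 7.500]] (det J = -94.98709).
Solving J·Δ = −F gives Δ = (-0.689, 0.243).
Then the next iterate is (x, y)₁ = (-0.189, -1.257).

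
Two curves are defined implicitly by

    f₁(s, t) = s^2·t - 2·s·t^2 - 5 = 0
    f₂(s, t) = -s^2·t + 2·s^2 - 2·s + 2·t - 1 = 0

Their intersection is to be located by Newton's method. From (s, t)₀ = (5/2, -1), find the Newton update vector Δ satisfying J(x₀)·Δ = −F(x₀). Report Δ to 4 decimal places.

(-0.5820, 0.7493)

At (5/2, -1): F = (-16.2500, 10.7500).
Jacobian J = [[2·s·t - 2·t^2, s^2 - 4·s·t], [-2·s·t + 4·s - 2, -s^2 + 2]].
At the point, J = [[-7.0000, 16.2500], [13.0000, -4.2500]] (det J = -181.5000).
Solving J·Δ = −F gives Δ = (-0.5820, 0.7493).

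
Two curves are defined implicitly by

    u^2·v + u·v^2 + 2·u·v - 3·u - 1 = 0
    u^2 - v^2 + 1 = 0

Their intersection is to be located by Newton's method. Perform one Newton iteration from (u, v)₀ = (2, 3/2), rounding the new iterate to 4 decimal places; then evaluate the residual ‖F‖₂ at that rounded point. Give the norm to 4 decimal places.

At (2, 3/2): F = (9.5000, 2.7500).
Jacobian J = [[2·u·v + v^2 + 2·v - 3, u^2 + 2·u·v + 2·u], [2·u, -2·v]].
At the point, J = [[8.2500, 14.0000], [4.0000, -3.0000]] (det J = -80.7500).
Solving J·Δ = −F gives Δ = (-0.8297, -0.1896).
Then the next iterate is (u, v)₁ = (1.1703, 1.3104).
Re-evaluating at (1.1703, 1.3104): F = (2.360527, 0.652454), so ‖F‖₂ = 2.4490.

2.4490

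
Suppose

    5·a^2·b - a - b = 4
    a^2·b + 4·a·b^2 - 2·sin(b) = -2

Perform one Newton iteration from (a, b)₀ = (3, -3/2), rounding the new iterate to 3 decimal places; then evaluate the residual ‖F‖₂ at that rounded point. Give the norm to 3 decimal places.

At (3, -3/2): F = (-73.000, 17.49499).
Jacobian J = [[10·a·b - 1, 5·a^2 - 1], [2·a·b + 4·b^2, a^2 + 8·a·b - 2·cos(b)]].
At the point, J = [[-46.000, 44.000], [0.000, -27.14147]] (det J = 1248.50782).
Solving J·Δ = −F gives Δ = (-0.970, 0.645).
Then the next iterate is (a, b)₁ = (2.030, -0.855).
Re-evaluating at (2.030, -0.855): F = (-22.79185, 5.92170), so ‖F‖₂ = 23.549.

23.549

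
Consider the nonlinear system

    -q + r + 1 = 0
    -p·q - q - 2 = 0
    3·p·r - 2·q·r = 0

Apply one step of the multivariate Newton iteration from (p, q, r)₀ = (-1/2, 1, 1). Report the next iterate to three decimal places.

(-2.464, -0.071, -1.071)

At (-1/2, 1, 1): F = (1.000, -2.500, -3.500).
Jacobian J = [[0, -1, 1], [-q, -p - 1, 0], [3·r, -2·r, 3·p - 2·q]].
At the point, J = [[0.000, -1.000, 1.000], [-1.000, -0.500, 0.000], [3.000, -2.000, -3.500]] (det J = 7.000).
Solving J·Δ = −F gives Δ = (-1.964, -1.071, -2.071).
Then the next iterate is (p, q, r)₁ = (-2.464, -0.071, -1.071).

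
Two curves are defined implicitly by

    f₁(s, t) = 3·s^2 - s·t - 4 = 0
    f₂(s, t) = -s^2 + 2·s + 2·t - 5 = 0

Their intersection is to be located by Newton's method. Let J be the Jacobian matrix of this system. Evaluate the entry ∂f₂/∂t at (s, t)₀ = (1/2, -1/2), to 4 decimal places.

2.0000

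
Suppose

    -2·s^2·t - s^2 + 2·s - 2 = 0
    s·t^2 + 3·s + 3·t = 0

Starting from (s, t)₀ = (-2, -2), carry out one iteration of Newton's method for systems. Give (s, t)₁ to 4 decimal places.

(-3.7407, 0.9259)

At (-2, -2): F = (6.0000, -20.0000).
Jacobian J = [[-4·s·t - 2·s + 2, -2·s^2], [t^2 + 3, 2·s·t + 3]].
At the point, J = [[-10.0000, -8.0000], [7.0000, 11.0000]] (det J = -54.0000).
Solving J·Δ = −F gives Δ = (-1.7407, 2.9259).
Then the next iterate is (s, t)₁ = (-3.7407, 0.9259).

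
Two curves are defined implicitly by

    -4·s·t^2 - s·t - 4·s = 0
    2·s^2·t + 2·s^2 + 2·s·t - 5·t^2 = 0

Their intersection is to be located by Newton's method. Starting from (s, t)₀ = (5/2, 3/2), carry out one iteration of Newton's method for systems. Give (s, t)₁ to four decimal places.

At (5/2, 3/2): F = (-36.2500, 27.5000).
Jacobian J = [[-4·t^2 - t - 4, -8·s·t - s], [4·s·t + 4·s + 2·t, 2·s^2 + 2·s - 10·t]].
At the point, J = [[-14.5000, -32.5000], [28.0000, 2.5000]] (det J = 873.7500).
Solving J·Δ = −F gives Δ = (-0.9192, -0.7053).
Then the next iterate is (s, t)₁ = (1.5808, 0.7947).

(1.5808, 0.7947)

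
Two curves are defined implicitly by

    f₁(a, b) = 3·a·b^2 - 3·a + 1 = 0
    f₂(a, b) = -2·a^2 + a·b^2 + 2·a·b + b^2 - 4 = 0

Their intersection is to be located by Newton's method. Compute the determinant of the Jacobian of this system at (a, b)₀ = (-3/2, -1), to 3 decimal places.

-45.000

J = [[3·b^2 - 3, 6·a·b], [-4·a + b^2 + 2·b, 2·a·b + 2·a + 2·b]].
At the point, J = [[0.000, 9.000], [5.000, -2.000]].
det J = -45.000.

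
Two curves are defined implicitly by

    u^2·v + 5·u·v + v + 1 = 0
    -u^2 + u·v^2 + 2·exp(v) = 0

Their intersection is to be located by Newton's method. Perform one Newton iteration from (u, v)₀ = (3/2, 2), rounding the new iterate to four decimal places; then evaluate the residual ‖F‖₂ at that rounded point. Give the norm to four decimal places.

9.3514

At (3/2, 2): F = (22.5000, 18.528112).
Jacobian J = [[2·u·v + 5·v, u^2 + 5·u + 1], [-2·u + v^2, 2·u·v + 2·exp(v)]].
At the point, J = [[16.0000, 10.7500], [1.0000, 20.778112]] (det J = 321.699795).
Solving J·Δ = −F gives Δ = (-0.8341, -0.8516).
Then the next iterate is (u, v)₁ = (0.6659, 1.1484).
Re-evaluating at (0.6659, 1.1484): F = (6.481225, 6.741069), so ‖F‖₂ = 9.3514.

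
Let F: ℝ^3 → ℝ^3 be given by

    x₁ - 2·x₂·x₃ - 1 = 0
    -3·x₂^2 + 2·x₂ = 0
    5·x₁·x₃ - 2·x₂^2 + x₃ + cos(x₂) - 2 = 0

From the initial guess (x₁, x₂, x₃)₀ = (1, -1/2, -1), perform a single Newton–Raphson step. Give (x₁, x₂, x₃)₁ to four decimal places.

(0.5496, -0.1500, -0.2496)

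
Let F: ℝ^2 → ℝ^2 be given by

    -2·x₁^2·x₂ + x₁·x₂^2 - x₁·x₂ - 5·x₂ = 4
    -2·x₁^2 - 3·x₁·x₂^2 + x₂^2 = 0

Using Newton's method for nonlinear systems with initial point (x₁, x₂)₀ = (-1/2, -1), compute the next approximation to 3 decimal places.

(0.875, -0.875)

At (-1/2, -1): F = (0.500, 2.000).
Jacobian J = [[-4·x₁·x₂ + x₂^2 - x₂, -2·x₁^2 + 2·x₁·x₂ - x₁ - 5], [-4·x₁ - 3·x₂^2, -6·x₁·x₂ + 2·x₂]].
At the point, J = [[0.000, -4.000], [-1.000, -5.000]] (det J = -4.000).
Solving J·Δ = −F gives Δ = (1.375, 0.125).
Then the next iterate is (x₁, x₂)₁ = (0.875, -0.875).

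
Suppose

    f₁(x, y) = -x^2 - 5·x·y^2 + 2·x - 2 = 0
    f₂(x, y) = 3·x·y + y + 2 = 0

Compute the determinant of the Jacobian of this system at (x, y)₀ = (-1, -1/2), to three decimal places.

-13.000

J = [[-2·x - 5·y^2 + 2, -10·x·y], [3·y, 3·x + 1]].
At the point, J = [[2.750, -5.000], [-1.500, -2.000]].
det J = -13.000.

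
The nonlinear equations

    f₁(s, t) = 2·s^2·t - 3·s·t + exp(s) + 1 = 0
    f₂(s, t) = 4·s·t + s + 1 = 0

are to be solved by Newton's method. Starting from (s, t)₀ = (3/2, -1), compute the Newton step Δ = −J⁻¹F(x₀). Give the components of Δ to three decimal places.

At (3/2, -1): F = (5.48169, -3.500).
Jacobian J = [[4·s·t - 3·t + exp(s), 2·s^2 - 3·s], [4·t + 1, 4·s]].
At the point, J = [[1.48169, 0.000], [-3.000, 6.000]] (det J = 8.89013).
Solving J·Δ = −F gives Δ = (-3.700, -1.266).

(-3.700, -1.266)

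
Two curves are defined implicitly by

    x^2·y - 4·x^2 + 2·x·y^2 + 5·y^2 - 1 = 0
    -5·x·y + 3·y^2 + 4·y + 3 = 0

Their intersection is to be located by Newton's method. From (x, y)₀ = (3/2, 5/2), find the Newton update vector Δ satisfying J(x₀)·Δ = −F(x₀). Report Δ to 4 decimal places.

(0.0396, -1.0874)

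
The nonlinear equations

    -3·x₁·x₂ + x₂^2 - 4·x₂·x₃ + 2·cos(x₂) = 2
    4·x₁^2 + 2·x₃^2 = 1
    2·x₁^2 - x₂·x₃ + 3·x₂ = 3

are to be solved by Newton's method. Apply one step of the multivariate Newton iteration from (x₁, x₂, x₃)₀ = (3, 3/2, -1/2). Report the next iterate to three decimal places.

(1.530, 0.802, -0.385)

At (3, 3/2, -1/2): F = (-10.10853, 35.500, 20.250).
Jacobian J = [[-3·x₂, -3·x₁ + 2·x₂ - 4·x₃ - 2·sin(x₂), -4·x₂], [8·x₁, 0, 4·x₃], [4·x₁, -x₃ + 3, -x₂]].
At the point, J = [[-4.500, -5.99499, -6.000], [24.000, 0.000, -2.000], [12.000, 3.500, -1.500]] (det J = -607.43988).
Solving J·Δ = −F gives Δ = (-1.470, -0.698, 0.115).
Then the next iterate is (x₁, x₂, x₃)₁ = (1.530, 0.802, -0.385).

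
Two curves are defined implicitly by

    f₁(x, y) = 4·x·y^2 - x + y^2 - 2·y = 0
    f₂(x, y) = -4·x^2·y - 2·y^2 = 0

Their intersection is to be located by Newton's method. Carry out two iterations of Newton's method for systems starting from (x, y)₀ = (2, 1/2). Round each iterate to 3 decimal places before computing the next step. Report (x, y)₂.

(-0.381, 1.003)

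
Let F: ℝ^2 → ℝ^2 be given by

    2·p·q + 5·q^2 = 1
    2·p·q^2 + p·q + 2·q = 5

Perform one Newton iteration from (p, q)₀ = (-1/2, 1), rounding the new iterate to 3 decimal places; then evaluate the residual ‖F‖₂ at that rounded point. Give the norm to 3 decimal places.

3.750

At (-1/2, 1): F = (3.000, -4.500).
Jacobian J = [[2·q, 2·p + 10·q], [2·q^2 + q, 4·p·q + p + 2]].
At the point, J = [[2.000, 9.000], [3.000, -0.500]] (det J = -28.000).
Solving J·Δ = −F gives Δ = (1.393, -0.643).
Then the next iterate is (p, q)₁ = (0.893, 0.357).
Re-evaluating at (0.893, 0.357): F = (0.27485, -3.73958), so ‖F‖₂ = 3.750.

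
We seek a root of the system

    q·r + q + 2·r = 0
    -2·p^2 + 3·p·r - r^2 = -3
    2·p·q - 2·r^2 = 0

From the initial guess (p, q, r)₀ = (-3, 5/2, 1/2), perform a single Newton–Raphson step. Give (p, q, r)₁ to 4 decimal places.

(-1.9436, 0.9799, -0.0489)

At (-3, 5/2, 1/2): F = (4.7500, -19.7500, -15.5000).
Jacobian J = [[0, r + 1, q + 2], [-4·p + 3·r, 0, 3·p - 2·r], [2·q, 2·p, -4·r]].
At the point, J = [[0.0000, 1.5000, 4.5000], [13.5000, 0.0000, -10.0000], [5.0000, -6.0000, -2.0000]] (det J = -399.0000).
Solving J·Δ = −F gives Δ = (1.0564, -1.5201, -0.5489).
Then the next iterate is (p, q, r)₁ = (-1.9436, 0.9799, -0.0489).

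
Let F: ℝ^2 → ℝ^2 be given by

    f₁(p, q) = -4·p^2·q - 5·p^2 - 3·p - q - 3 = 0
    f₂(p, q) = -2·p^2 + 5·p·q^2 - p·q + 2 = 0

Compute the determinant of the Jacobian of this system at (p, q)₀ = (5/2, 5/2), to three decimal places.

-4192.500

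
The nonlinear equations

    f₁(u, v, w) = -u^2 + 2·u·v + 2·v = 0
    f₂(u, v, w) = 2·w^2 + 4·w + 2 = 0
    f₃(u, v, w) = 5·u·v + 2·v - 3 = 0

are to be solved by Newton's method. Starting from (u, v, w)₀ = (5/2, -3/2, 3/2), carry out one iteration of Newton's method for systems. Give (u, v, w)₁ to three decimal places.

At (5/2, -3/2, 3/2): F = (-16.750, 12.500, -24.750).
Jacobian J = [[-2·u + 2·v, 2·u + 2, 0], [0, 0, 4·w + 4], [5·v, 5·u + 2, 0]].
At the point, J = [[-8.000, 7.000, 0.000], [0.000, 0.000, 10.000], [-7.500, 14.500, 0.000]] (det J = 635.000).
Solving J·Δ = −F gives Δ = (-1.096, 1.140, -1.250).
Then the next iterate is (u, v, w)₁ = (1.404, -0.360, 0.250).

(1.404, -0.360, 0.250)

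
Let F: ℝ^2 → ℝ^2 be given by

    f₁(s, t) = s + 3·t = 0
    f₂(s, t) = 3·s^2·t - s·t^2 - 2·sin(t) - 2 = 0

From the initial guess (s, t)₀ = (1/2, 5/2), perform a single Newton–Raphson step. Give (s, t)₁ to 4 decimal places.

At (1/2, 5/2): F = (8.0000, -4.446944).
Jacobian J = [[1, 3], [6·s·t - t^2, 3·s^2 - 2·s·t - 2·cos(t)]].
At the point, J = [[1.0000, 3.0000], [1.2500, -0.147713]] (det J = -3.897713).
Solving J·Δ = −F gives Δ = (3.1196, -3.7065).
Then the next iterate is (s, t)₁ = (3.6196, -1.2065).

(3.6196, -1.2065)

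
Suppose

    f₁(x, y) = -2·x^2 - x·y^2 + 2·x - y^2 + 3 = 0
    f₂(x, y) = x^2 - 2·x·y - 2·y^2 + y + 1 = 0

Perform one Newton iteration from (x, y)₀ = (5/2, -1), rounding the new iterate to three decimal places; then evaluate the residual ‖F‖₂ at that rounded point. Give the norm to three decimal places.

2.719

At (5/2, -1): F = (-8.000, 9.250).
Jacobian J = [[-4·x - y^2 + 2, -2·x·y - 2·y], [2·x - 2·y, -2·x - 4·y + 1]].
At the point, J = [[-9.000, 7.000], [7.000, 0.000]] (det J = -49.000).
Solving J·Δ = −F gives Δ = (-1.321, -0.556).
Then the next iterate is (x, y)₁ = (1.179, -1.556).
Re-evaluating at (1.179, -1.556): F = (-2.69774, -0.33918), so ‖F‖₂ = 2.719.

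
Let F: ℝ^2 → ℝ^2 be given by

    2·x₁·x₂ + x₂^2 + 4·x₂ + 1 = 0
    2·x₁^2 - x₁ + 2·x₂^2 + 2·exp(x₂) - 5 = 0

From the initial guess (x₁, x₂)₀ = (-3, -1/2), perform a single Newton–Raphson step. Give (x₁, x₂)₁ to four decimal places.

(-1.6557, -0.1981)

At (-3, -1/2): F = (2.2500, 17.713061).
Jacobian J = [[2·x₂, 2·x₁ + 2·x₂ + 4], [4·x₁ - 1, 4·x₂ + 2·exp(x₂)]].
At the point, J = [[-1.0000, -3.0000], [-13.0000, -0.786939]] (det J = -38.213061).
Solving J·Δ = −F gives Δ = (1.3443, 0.3019).
Then the next iterate is (x₁, x₂)₁ = (-1.6557, -0.1981).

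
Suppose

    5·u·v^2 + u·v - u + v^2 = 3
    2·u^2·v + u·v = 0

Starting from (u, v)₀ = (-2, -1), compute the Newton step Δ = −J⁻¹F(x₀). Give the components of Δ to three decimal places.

At (-2, -1): F = (-8.000, -6.000).
Jacobian J = [[5·v^2 + v - 1, 10·u·v + u + 2·v], [4·u·v + v, 2·u^2 + u]].
At the point, J = [[3.000, 16.000], [7.000, 6.000]] (det J = -94.000).
Solving J·Δ = −F gives Δ = (0.511, 0.404).

(0.511, 0.404)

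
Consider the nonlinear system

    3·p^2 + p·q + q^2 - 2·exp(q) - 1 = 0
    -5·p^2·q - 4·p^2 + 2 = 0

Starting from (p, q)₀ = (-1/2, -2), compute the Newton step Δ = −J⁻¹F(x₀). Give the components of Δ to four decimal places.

At (-1/2, -2): F = (4.479329, 3.5000).
Jacobian J = [[6·p + q, p + 2·q - 2·exp(q)], [-10·p·q - 8·p, -5·p^2]].
At the point, J = [[-5.0000, -4.770671], [-6.0000, -1.2500]] (det J = -22.374023).
Solving J·Δ = −F gives Δ = (0.4960, 0.4191).

(0.4960, 0.4191)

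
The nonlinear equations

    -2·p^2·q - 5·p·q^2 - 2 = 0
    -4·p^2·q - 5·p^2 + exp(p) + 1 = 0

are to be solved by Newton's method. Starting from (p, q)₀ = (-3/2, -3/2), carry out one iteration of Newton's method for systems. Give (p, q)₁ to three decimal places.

At (-3/2, -3/2): F = (21.625, 3.47313).
Jacobian J = [[-4·p·q - 5·q^2, -2·p^2 - 10·p·q], [-8·p·q - 10·p + exp(p), -4·p^2]].
At the point, J = [[-20.250, -27.000], [-2.77687, -9.000]] (det J = 107.27451).
Solving J·Δ = −F gives Δ = (0.940, 0.096).
Then the next iterate is (p, q)₁ = (-0.560, -1.404).

(-0.560, -1.404)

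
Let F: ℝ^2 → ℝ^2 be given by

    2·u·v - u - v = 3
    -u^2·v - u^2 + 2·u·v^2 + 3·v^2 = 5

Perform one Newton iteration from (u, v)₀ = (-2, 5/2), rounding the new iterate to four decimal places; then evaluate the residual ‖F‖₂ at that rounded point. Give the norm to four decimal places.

8.2219

At (-2, 5/2): F = (-13.5000, -25.2500).
Jacobian J = [[2·v - 1, 2·u - 1], [-2·u·v - 2·u + 2·v^2, -u^2 + 4·u·v + 6·v]].
At the point, J = [[4.0000, -5.0000], [26.5000, -9.0000]] (det J = 96.5000).
Solving J·Δ = −F gives Δ = (0.0492, -2.6606).
Then the next iterate is (u, v)₁ = (-1.9508, -0.1606).
Re-evaluating at (-1.9508, -0.1606): F = (-0.262003, -8.217692), so ‖F‖₂ = 8.2219.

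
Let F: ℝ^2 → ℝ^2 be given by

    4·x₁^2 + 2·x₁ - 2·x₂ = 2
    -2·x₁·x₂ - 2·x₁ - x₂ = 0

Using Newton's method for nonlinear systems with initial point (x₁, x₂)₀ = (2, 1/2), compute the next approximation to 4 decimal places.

At (2, 1/2): F = (17.0000, -6.5000).
Jacobian J = [[8·x₁ + 2, -2], [-2·x₂ - 2, -2·x₁ - 1]].
At the point, J = [[18.0000, -2.0000], [-3.0000, -5.0000]] (det J = -96.0000).
Solving J·Δ = −F gives Δ = (-1.0208, -0.6875).
Then the next iterate is (x₁, x₂)₁ = (0.9792, -0.1875).

(0.9792, -0.1875)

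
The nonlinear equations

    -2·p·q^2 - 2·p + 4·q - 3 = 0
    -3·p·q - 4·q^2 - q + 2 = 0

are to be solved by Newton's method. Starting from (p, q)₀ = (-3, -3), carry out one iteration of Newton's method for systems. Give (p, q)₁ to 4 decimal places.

(-4.1818, -0.8551)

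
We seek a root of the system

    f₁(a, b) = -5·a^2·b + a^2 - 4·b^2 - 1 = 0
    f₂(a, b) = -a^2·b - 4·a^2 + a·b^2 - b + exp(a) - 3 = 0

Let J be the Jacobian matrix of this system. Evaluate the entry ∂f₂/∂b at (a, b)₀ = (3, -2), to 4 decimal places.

∂f₂/∂b = -a^2 + 2·a·b - 1.
At (3, -2) this is -22.0000.

-22.0000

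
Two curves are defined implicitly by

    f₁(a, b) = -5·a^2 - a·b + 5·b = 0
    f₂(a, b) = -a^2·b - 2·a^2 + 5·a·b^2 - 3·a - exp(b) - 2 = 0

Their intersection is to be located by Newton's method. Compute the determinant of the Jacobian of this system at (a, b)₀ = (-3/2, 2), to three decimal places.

J = [[-10·a - b, -a + 5], [-2·a·b - 4·a + 5·b^2 - 3, -a^2 + 10·a·b - exp(b)]].
At the point, J = [[13.000, 6.500], [29.000, -39.63906]].
det J = -703.808.

-703.808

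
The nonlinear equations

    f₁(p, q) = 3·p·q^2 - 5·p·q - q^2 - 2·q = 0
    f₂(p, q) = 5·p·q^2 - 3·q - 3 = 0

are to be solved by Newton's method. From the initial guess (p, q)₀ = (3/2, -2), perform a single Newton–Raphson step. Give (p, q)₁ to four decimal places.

At (3/2, -2): F = (33.0000, 33.0000).
Jacobian J = [[3·q^2 - 5·q, 6·p·q - 5·p - 2·q - 2], [5·q^2, 10·p·q - 3]].
At the point, J = [[22.0000, -23.5000], [20.0000, -33.0000]] (det J = -256.0000).
Solving J·Δ = −F gives Δ = (-1.2246, 0.2578).
Then the next iterate is (p, q)₁ = (0.2754, -1.7422).

(0.2754, -1.7422)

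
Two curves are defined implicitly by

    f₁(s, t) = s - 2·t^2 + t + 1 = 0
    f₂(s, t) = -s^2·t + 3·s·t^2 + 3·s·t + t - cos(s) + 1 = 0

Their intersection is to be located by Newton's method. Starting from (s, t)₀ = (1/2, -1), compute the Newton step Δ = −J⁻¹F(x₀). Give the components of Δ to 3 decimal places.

(0.523, 0.195)

At (1/2, -1): F = (-1.500, -0.62758).
Jacobian J = [[1, -4·t + 1], [-2·s·t + 3·t^2 + 3·t + sin(s), -s^2 + 6·s·t + 3·s + 1]].
At the point, J = [[1.000, 5.000], [1.47943, -0.750]] (det J = -8.14713).
Solving J·Δ = −F gives Δ = (0.523, 0.195).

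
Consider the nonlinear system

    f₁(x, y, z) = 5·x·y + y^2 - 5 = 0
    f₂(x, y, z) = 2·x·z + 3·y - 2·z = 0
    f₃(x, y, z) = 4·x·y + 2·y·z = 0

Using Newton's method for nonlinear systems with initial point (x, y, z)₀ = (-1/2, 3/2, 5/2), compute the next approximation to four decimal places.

(0.5063, -0.5949, 1.0823)

At (-1/2, 3/2, 5/2): F = (-6.5000, -3.0000, 4.5000).
Jacobian J = [[5·y, 5·x + 2·y, 0], [2·z, 3, 2·x - 2], [4·y, 4·x + 2·z, 2·y]].
At the point, J = [[7.5000, 0.5000, 0.0000], [5.0000, 3.0000, -3.0000], [6.0000, 3.0000, 3.0000]] (det J = 118.5000).
Solving J·Δ = −F gives Δ = (1.0063, -2.0949, -1.4177).
Then the next iterate is (x, y, z)₁ = (0.5063, -0.5949, 1.0823).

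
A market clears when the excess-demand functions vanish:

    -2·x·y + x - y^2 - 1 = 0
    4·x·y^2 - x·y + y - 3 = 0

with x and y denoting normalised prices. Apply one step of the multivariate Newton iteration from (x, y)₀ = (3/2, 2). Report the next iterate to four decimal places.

At (3/2, 2): F = (-9.5000, 20.0000).
Jacobian J = [[-2·y + 1, -2·x - 2·y], [4·y^2 - y, 8·x·y - x + 1]].
At the point, J = [[-3.0000, -7.0000], [14.0000, 23.5000]] (det J = 27.5000).
Solving J·Δ = −F gives Δ = (3.0273, -2.6545).
Then the next iterate is (x, y)₁ = (4.5273, -0.6545).

(4.5273, -0.6545)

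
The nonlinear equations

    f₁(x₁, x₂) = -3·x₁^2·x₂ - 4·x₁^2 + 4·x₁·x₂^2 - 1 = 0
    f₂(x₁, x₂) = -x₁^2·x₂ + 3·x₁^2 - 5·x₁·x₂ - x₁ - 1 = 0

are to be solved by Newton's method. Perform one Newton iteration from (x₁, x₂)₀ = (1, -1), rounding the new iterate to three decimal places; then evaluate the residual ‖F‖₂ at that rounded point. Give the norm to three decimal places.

1.490

At (1, -1): F = (2.000, 7.000).
Jacobian J = [[-6·x₁·x₂ - 8·x₁ + 4·x₂^2, -3·x₁^2 + 8·x₁·x₂], [-2·x₁·x₂ + 6·x₁ - 5·x₂ - 1, -x₁^2 - 5·x₁]].
At the point, J = [[2.000, -11.000], [12.000, -6.000]] (det J = 120.000).
Solving J·Δ = −F gives Δ = (-0.542, 0.083).
Then the next iterate is (x₁, x₂)₁ = (0.458, -0.917).
Re-evaluating at (0.458, -0.917): F = (0.27851, 1.46358), so ‖F‖₂ = 1.490.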